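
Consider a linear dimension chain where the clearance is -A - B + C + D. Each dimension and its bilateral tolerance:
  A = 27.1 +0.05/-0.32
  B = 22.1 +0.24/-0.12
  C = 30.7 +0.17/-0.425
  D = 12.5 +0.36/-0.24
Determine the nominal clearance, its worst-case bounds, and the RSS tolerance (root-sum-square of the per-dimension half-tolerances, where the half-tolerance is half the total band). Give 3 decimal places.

nominal=-6.000 wc=[-6.955,-5.030] rss=0.495

Stack each dimension's contribution:
  -A: nom -27.100 → Σnom=-27.100; wc +0.320/-0.050 → slack +0.320/-0.050; half-tol=0.185, Σhalf²=0.034225
  -B: nom -22.100 → Σnom=-49.200; wc +0.120/-0.240 → slack +0.440/-0.290; half-tol=0.180, Σhalf²=0.066625
  +C: nom +30.700 → Σnom=-18.500; wc +0.170/-0.425 → slack +0.610/-0.715; half-tol=0.297, Σhalf²=0.155131
  +D: nom +12.500 → Σnom=-6.000; wc +0.360/-0.240 → slack +0.970/-0.955; half-tol=0.300, Σhalf²=0.245131
Nominal = -6.000. Worst-case = [-6.000 - 0.955, -6.000 + 0.970] = [-6.955, -5.030]. RSS = √0.245131 = 0.495.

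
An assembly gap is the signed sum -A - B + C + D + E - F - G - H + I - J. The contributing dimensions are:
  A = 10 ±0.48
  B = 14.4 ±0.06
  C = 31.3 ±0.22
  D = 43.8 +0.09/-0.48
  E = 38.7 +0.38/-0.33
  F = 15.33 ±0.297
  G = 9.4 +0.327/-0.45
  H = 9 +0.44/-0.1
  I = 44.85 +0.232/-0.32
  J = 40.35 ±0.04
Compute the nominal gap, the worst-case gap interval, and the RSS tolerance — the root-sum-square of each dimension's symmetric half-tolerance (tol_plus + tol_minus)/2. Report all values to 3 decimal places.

nominal=60.170 wc=[57.176,62.519] rss=0.938

Stack each dimension's contribution:
  -A: nom -10.000 → Σnom=-10.000; wc +0.480/-0.480 → slack +0.480/-0.480; half-tol=0.480, Σhalf²=0.230400
  -B: nom -14.400 → Σnom=-24.400; wc +0.060/-0.060 → slack +0.540/-0.540; half-tol=0.060, Σhalf²=0.234000
  +C: nom +31.300 → Σnom=6.900; wc +0.220/-0.220 → slack +0.760/-0.760; half-tol=0.220, Σhalf²=0.282400
  +D: nom +43.800 → Σnom=50.700; wc +0.090/-0.480 → slack +0.850/-1.240; half-tol=0.285, Σhalf²=0.363625
  +E: nom +38.700 → Σnom=89.400; wc +0.380/-0.330 → slack +1.230/-1.570; half-tol=0.355, Σhalf²=0.489650
  -F: nom -15.330 → Σnom=74.070; wc +0.297/-0.297 → slack +1.527/-1.867; half-tol=0.297, Σhalf²=0.577859
  -G: nom -9.400 → Σnom=64.670; wc +0.450/-0.327 → slack +1.977/-2.194; half-tol=0.389, Σhalf²=0.728791
  -H: nom -9.000 → Σnom=55.670; wc +0.100/-0.440 → slack +2.077/-2.634; half-tol=0.270, Σhalf²=0.801691
  +I: nom +44.850 → Σnom=100.520; wc +0.232/-0.320 → slack +2.309/-2.954; half-tol=0.276, Σhalf²=0.877867
  -J: nom -40.350 → Σnom=60.170; wc +0.040/-0.040 → slack +2.349/-2.994; half-tol=0.040, Σhalf²=0.879467
Nominal = 60.170. Worst-case = [60.170 - 2.994, 60.170 + 2.349] = [57.176, 62.519]. RSS = √0.879467 = 0.938.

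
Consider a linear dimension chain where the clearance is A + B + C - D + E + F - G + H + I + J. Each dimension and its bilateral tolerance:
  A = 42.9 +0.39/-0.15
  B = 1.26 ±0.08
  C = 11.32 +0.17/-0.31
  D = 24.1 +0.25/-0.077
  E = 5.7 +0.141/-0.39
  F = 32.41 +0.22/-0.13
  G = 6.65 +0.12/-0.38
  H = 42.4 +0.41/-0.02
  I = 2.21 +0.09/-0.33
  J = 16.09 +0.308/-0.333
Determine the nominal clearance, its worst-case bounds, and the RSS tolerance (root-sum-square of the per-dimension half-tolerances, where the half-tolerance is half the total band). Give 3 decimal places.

nominal=123.540 wc=[121.427,125.806] rss=0.721

Stack each dimension's contribution:
  +A: nom +42.900 → Σnom=42.900; wc +0.390/-0.150 → slack +0.390/-0.150; half-tol=0.270, Σhalf²=0.072900
  +B: nom +1.260 → Σnom=44.160; wc +0.080/-0.080 → slack +0.470/-0.230; half-tol=0.080, Σhalf²=0.079300
  +C: nom +11.320 → Σnom=55.480; wc +0.170/-0.310 → slack +0.640/-0.540; half-tol=0.240, Σhalf²=0.136900
  -D: nom -24.100 → Σnom=31.380; wc +0.077/-0.250 → slack +0.717/-0.790; half-tol=0.164, Σhalf²=0.163632
  +E: nom +5.700 → Σnom=37.080; wc +0.141/-0.390 → slack +0.858/-1.180; half-tol=0.266, Σhalf²=0.234123
  +F: nom +32.410 → Σnom=69.490; wc +0.220/-0.130 → slack +1.078/-1.310; half-tol=0.175, Σhalf²=0.264748
  -G: nom -6.650 → Σnom=62.840; wc +0.380/-0.120 → slack +1.458/-1.430; half-tol=0.250, Σhalf²=0.327248
  +H: nom +42.400 → Σnom=105.240; wc +0.410/-0.020 → slack +1.868/-1.450; half-tol=0.215, Σhalf²=0.373473
  +I: nom +2.210 → Σnom=107.450; wc +0.090/-0.330 → slack +1.958/-1.780; half-tol=0.210, Σhalf²=0.417573
  +J: nom +16.090 → Σnom=123.540; wc +0.308/-0.333 → slack +2.266/-2.113; half-tol=0.321, Σhalf²=0.520293
Nominal = 123.540. Worst-case = [123.540 - 2.113, 123.540 + 2.266] = [121.427, 125.806]. RSS = √0.520293 = 0.721.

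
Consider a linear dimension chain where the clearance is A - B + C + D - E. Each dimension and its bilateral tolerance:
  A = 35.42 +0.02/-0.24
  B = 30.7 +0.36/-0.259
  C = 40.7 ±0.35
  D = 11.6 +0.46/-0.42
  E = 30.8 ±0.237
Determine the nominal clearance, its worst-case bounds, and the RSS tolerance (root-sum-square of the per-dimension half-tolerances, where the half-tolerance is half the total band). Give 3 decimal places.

Stack each dimension's contribution:
  +A: nom +35.420 → Σnom=35.420; wc +0.020/-0.240 → slack +0.020/-0.240; half-tol=0.130, Σhalf²=0.016900
  -B: nom -30.700 → Σnom=4.720; wc +0.259/-0.360 → slack +0.279/-0.600; half-tol=0.309, Σhalf²=0.112690
  +C: nom +40.700 → Σnom=45.420; wc +0.350/-0.350 → slack +0.629/-0.950; half-tol=0.350, Σhalf²=0.235190
  +D: nom +11.600 → Σnom=57.020; wc +0.460/-0.420 → slack +1.089/-1.370; half-tol=0.440, Σhalf²=0.428790
  -E: nom -30.800 → Σnom=26.220; wc +0.237/-0.237 → slack +1.326/-1.607; half-tol=0.237, Σhalf²=0.484959
Nominal = 26.220. Worst-case = [26.220 - 1.607, 26.220 + 1.326] = [24.613, 27.546]. RSS = √0.484959 = 0.696.

nominal=26.220 wc=[24.613,27.546] rss=0.696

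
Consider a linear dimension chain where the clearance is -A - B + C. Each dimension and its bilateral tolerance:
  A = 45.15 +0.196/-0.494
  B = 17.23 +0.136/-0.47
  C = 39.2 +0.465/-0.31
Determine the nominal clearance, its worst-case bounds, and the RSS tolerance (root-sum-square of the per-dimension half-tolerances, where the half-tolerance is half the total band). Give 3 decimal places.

nominal=-23.180 wc=[-23.822,-21.751] rss=0.601

Stack each dimension's contribution:
  -A: nom -45.150 → Σnom=-45.150; wc +0.494/-0.196 → slack +0.494/-0.196; half-tol=0.345, Σhalf²=0.119025
  -B: nom -17.230 → Σnom=-62.380; wc +0.470/-0.136 → slack +0.964/-0.332; half-tol=0.303, Σhalf²=0.210834
  +C: nom +39.200 → Σnom=-23.180; wc +0.465/-0.310 → slack +1.429/-0.642; half-tol=0.388, Σhalf²=0.360990
Nominal = -23.180. Worst-case = [-23.180 - 0.642, -23.180 + 1.429] = [-23.822, -21.751]. RSS = √0.360990 = 0.601.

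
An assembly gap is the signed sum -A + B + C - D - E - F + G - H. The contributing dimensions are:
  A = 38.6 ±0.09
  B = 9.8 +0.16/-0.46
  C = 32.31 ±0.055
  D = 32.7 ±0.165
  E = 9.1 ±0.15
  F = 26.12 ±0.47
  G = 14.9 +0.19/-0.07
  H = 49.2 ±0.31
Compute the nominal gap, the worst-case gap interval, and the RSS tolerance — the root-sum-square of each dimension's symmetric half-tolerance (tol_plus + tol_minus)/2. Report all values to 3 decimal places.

Stack each dimension's contribution:
  -A: nom -38.600 → Σnom=-38.600; wc +0.090/-0.090 → slack +0.090/-0.090; half-tol=0.090, Σhalf²=0.008100
  +B: nom +9.800 → Σnom=-28.800; wc +0.160/-0.460 → slack +0.250/-0.550; half-tol=0.310, Σhalf²=0.104200
  +C: nom +32.310 → Σnom=3.510; wc +0.055/-0.055 → slack +0.305/-0.605; half-tol=0.055, Σhalf²=0.107225
  -D: nom -32.700 → Σnom=-29.190; wc +0.165/-0.165 → slack +0.470/-0.770; half-tol=0.165, Σhalf²=0.134450
  -E: nom -9.100 → Σnom=-38.290; wc +0.150/-0.150 → slack +0.620/-0.920; half-tol=0.150, Σhalf²=0.156950
  -F: nom -26.120 → Σnom=-64.410; wc +0.470/-0.470 → slack +1.090/-1.390; half-tol=0.470, Σhalf²=0.377850
  +G: nom +14.900 → Σnom=-49.510; wc +0.190/-0.070 → slack +1.280/-1.460; half-tol=0.130, Σhalf²=0.394750
  -H: nom -49.200 → Σnom=-98.710; wc +0.310/-0.310 → slack +1.590/-1.770; half-tol=0.310, Σhalf²=0.490850
Nominal = -98.710. Worst-case = [-98.710 - 1.770, -98.710 + 1.590] = [-100.480, -97.120]. RSS = √0.490850 = 0.701.

nominal=-98.710 wc=[-100.480,-97.120] rss=0.701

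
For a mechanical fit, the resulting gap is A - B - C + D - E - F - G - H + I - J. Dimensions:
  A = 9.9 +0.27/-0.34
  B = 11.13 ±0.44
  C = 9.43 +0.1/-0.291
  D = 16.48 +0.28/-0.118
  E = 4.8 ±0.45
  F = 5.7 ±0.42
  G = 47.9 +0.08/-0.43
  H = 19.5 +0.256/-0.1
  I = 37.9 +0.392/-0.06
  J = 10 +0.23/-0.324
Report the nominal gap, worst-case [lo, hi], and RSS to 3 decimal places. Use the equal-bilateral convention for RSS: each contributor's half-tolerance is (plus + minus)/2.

Stack each dimension's contribution:
  +A: nom +9.900 → Σnom=9.900; wc +0.270/-0.340 → slack +0.270/-0.340; half-tol=0.305, Σhalf²=0.093025
  -B: nom -11.130 → Σnom=-1.230; wc +0.440/-0.440 → slack +0.710/-0.780; half-tol=0.440, Σhalf²=0.286625
  -C: nom -9.430 → Σnom=-10.660; wc +0.291/-0.100 → slack +1.001/-0.880; half-tol=0.196, Σhalf²=0.324845
  +D: nom +16.480 → Σnom=5.820; wc +0.280/-0.118 → slack +1.281/-0.998; half-tol=0.199, Σhalf²=0.364446
  -E: nom -4.800 → Σnom=1.020; wc +0.450/-0.450 → slack +1.731/-1.448; half-tol=0.450, Σhalf²=0.566946
  -F: nom -5.700 → Σnom=-4.680; wc +0.420/-0.420 → slack +2.151/-1.868; half-tol=0.420, Σhalf²=0.743346
  -G: nom -47.900 → Σnom=-52.580; wc +0.430/-0.080 → slack +2.581/-1.948; half-tol=0.255, Σhalf²=0.808371
  -H: nom -19.500 → Σnom=-72.080; wc +0.100/-0.256 → slack +2.681/-2.204; half-tol=0.178, Σhalf²=0.840055
  +I: nom +37.900 → Σnom=-34.180; wc +0.392/-0.060 → slack +3.073/-2.264; half-tol=0.226, Σhalf²=0.891131
  -J: nom -10.000 → Σnom=-44.180; wc +0.324/-0.230 → slack +3.397/-2.494; half-tol=0.277, Σhalf²=0.967860
Nominal = -44.180. Worst-case = [-44.180 - 2.494, -44.180 + 3.397] = [-46.674, -40.783]. RSS = √0.967860 = 0.984.

nominal=-44.180 wc=[-46.674,-40.783] rss=0.984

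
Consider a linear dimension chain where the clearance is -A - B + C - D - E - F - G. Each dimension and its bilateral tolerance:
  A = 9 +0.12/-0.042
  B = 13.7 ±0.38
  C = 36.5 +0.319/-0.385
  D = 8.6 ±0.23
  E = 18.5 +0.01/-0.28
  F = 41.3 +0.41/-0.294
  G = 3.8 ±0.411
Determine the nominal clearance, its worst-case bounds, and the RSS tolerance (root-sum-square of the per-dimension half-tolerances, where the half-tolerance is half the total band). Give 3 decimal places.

Stack each dimension's contribution:
  -A: nom -9.000 → Σnom=-9.000; wc +0.042/-0.120 → slack +0.042/-0.120; half-tol=0.081, Σhalf²=0.006561
  -B: nom -13.700 → Σnom=-22.700; wc +0.380/-0.380 → slack +0.422/-0.500; half-tol=0.380, Σhalf²=0.150961
  +C: nom +36.500 → Σnom=13.800; wc +0.319/-0.385 → slack +0.741/-0.885; half-tol=0.352, Σhalf²=0.274865
  -D: nom -8.600 → Σnom=5.200; wc +0.230/-0.230 → slack +0.971/-1.115; half-tol=0.230, Σhalf²=0.327765
  -E: nom -18.500 → Σnom=-13.300; wc +0.280/-0.010 → slack +1.251/-1.125; half-tol=0.145, Σhalf²=0.348790
  -F: nom -41.300 → Σnom=-54.600; wc +0.294/-0.410 → slack +1.545/-1.535; half-tol=0.352, Σhalf²=0.472694
  -G: nom -3.800 → Σnom=-58.400; wc +0.411/-0.411 → slack +1.956/-1.946; half-tol=0.411, Σhalf²=0.641615
Nominal = -58.400. Worst-case = [-58.400 - 1.946, -58.400 + 1.956] = [-60.346, -56.444]. RSS = √0.641615 = 0.801.

nominal=-58.400 wc=[-60.346,-56.444] rss=0.801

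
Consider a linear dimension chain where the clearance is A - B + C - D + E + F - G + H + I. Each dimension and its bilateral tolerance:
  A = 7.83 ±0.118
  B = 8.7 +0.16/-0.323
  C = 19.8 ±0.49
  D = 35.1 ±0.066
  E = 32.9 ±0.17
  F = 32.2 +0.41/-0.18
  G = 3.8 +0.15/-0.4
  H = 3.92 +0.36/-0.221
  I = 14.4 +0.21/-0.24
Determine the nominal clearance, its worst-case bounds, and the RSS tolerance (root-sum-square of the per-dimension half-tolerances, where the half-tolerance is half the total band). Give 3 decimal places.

Stack each dimension's contribution:
  +A: nom +7.830 → Σnom=7.830; wc +0.118/-0.118 → slack +0.118/-0.118; half-tol=0.118, Σhalf²=0.013924
  -B: nom -8.700 → Σnom=-0.870; wc +0.323/-0.160 → slack +0.441/-0.278; half-tol=0.241, Σhalf²=0.072246
  +C: nom +19.800 → Σnom=18.930; wc +0.490/-0.490 → slack +0.931/-0.768; half-tol=0.490, Σhalf²=0.312346
  -D: nom -35.100 → Σnom=-16.170; wc +0.066/-0.066 → slack +0.997/-0.834; half-tol=0.066, Σhalf²=0.316702
  +E: nom +32.900 → Σnom=16.730; wc +0.170/-0.170 → slack +1.167/-1.004; half-tol=0.170, Σhalf²=0.345602
  +F: nom +32.200 → Σnom=48.930; wc +0.410/-0.180 → slack +1.577/-1.184; half-tol=0.295, Σhalf²=0.432627
  -G: nom -3.800 → Σnom=45.130; wc +0.400/-0.150 → slack +1.977/-1.334; half-tol=0.275, Σhalf²=0.508252
  +H: nom +3.920 → Σnom=49.050; wc +0.360/-0.221 → slack +2.337/-1.555; half-tol=0.290, Σhalf²=0.592643
  +I: nom +14.400 → Σnom=63.450; wc +0.210/-0.240 → slack +2.547/-1.795; half-tol=0.225, Σhalf²=0.643268
Nominal = 63.450. Worst-case = [63.450 - 1.795, 63.450 + 2.547] = [61.655, 65.997]. RSS = √0.643268 = 0.802.

nominal=63.450 wc=[61.655,65.997] rss=0.802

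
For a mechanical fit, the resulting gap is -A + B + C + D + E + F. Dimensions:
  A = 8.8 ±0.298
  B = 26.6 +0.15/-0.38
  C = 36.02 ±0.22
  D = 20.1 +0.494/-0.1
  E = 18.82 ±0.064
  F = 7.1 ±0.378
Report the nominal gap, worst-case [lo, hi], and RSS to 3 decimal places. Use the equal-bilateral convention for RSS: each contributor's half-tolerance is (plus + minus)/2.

nominal=99.840 wc=[98.400,101.444] rss=0.665

Stack each dimension's contribution:
  -A: nom -8.800 → Σnom=-8.800; wc +0.298/-0.298 → slack +0.298/-0.298; half-tol=0.298, Σhalf²=0.088804
  +B: nom +26.600 → Σnom=17.800; wc +0.150/-0.380 → slack +0.448/-0.678; half-tol=0.265, Σhalf²=0.159029
  +C: nom +36.020 → Σnom=53.820; wc +0.220/-0.220 → slack +0.668/-0.898; half-tol=0.220, Σhalf²=0.207429
  +D: nom +20.100 → Σnom=73.920; wc +0.494/-0.100 → slack +1.162/-0.998; half-tol=0.297, Σhalf²=0.295638
  +E: nom +18.820 → Σnom=92.740; wc +0.064/-0.064 → slack +1.226/-1.062; half-tol=0.064, Σhalf²=0.299734
  +F: nom +7.100 → Σnom=99.840; wc +0.378/-0.378 → slack +1.604/-1.440; half-tol=0.378, Σhalf²=0.442618
Nominal = 99.840. Worst-case = [99.840 - 1.440, 99.840 + 1.604] = [98.400, 101.444]. RSS = √0.442618 = 0.665.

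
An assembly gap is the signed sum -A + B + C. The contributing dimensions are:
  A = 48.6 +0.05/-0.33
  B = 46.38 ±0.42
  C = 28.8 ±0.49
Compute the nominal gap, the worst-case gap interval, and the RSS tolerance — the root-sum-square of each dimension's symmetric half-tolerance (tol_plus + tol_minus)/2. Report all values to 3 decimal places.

nominal=26.580 wc=[25.620,27.820] rss=0.673

Stack each dimension's contribution:
  -A: nom -48.600 → Σnom=-48.600; wc +0.330/-0.050 → slack +0.330/-0.050; half-tol=0.190, Σhalf²=0.036100
  +B: nom +46.380 → Σnom=-2.220; wc +0.420/-0.420 → slack +0.750/-0.470; half-tol=0.420, Σhalf²=0.212500
  +C: nom +28.800 → Σnom=26.580; wc +0.490/-0.490 → slack +1.240/-0.960; half-tol=0.490, Σhalf²=0.452600
Nominal = 26.580. Worst-case = [26.580 - 0.960, 26.580 + 1.240] = [25.620, 27.820]. RSS = √0.452600 = 0.673.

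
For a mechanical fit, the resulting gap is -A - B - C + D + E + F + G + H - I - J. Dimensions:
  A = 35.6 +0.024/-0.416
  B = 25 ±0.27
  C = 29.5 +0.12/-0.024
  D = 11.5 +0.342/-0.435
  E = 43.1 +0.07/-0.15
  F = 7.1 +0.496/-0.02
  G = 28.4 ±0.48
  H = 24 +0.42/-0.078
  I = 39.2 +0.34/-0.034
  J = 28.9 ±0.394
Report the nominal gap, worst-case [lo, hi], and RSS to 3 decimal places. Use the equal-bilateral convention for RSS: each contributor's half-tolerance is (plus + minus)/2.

nominal=-44.100 wc=[-46.411,-41.154] rss=0.916

Stack each dimension's contribution:
  -A: nom -35.600 → Σnom=-35.600; wc +0.416/-0.024 → slack +0.416/-0.024; half-tol=0.220, Σhalf²=0.048400
  -B: nom -25.000 → Σnom=-60.600; wc +0.270/-0.270 → slack +0.686/-0.294; half-tol=0.270, Σhalf²=0.121300
  -C: nom -29.500 → Σnom=-90.100; wc +0.024/-0.120 → slack +0.710/-0.414; half-tol=0.072, Σhalf²=0.126484
  +D: nom +11.500 → Σnom=-78.600; wc +0.342/-0.435 → slack +1.052/-0.849; half-tol=0.389, Σhalf²=0.277416
  +E: nom +43.100 → Σnom=-35.500; wc +0.070/-0.150 → slack +1.122/-0.999; half-tol=0.110, Σhalf²=0.289516
  +F: nom +7.100 → Σnom=-28.400; wc +0.496/-0.020 → slack +1.618/-1.019; half-tol=0.258, Σhalf²=0.356080
  +G: nom +28.400 → Σnom=0.000; wc +0.480/-0.480 → slack +2.098/-1.499; half-tol=0.480, Σhalf²=0.586480
  +H: nom +24.000 → Σnom=24.000; wc +0.420/-0.078 → slack +2.518/-1.577; half-tol=0.249, Σhalf²=0.648481
  -I: nom -39.200 → Σnom=-15.200; wc +0.034/-0.340 → slack +2.552/-1.917; half-tol=0.187, Σhalf²=0.683450
  -J: nom -28.900 → Σnom=-44.100; wc +0.394/-0.394 → slack +2.946/-2.311; half-tol=0.394, Σhalf²=0.838686
Nominal = -44.100. Worst-case = [-44.100 - 2.311, -44.100 + 2.946] = [-46.411, -41.154]. RSS = √0.838686 = 0.916.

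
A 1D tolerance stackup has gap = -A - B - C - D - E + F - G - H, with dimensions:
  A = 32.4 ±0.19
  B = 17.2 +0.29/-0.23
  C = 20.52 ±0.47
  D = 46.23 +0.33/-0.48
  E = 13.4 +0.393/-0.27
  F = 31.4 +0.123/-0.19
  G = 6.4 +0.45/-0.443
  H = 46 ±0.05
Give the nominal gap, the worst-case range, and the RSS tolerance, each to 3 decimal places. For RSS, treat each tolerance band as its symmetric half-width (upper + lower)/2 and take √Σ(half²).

nominal=-150.750 wc=[-153.113,-148.494] rss=0.908

Stack each dimension's contribution:
  -A: nom -32.400 → Σnom=-32.400; wc +0.190/-0.190 → slack +0.190/-0.190; half-tol=0.190, Σhalf²=0.036100
  -B: nom -17.200 → Σnom=-49.600; wc +0.230/-0.290 → slack +0.420/-0.480; half-tol=0.260, Σhalf²=0.103700
  -C: nom -20.520 → Σnom=-70.120; wc +0.470/-0.470 → slack +0.890/-0.950; half-tol=0.470, Σhalf²=0.324600
  -D: nom -46.230 → Σnom=-116.350; wc +0.480/-0.330 → slack +1.370/-1.280; half-tol=0.405, Σhalf²=0.488625
  -E: nom -13.400 → Σnom=-129.750; wc +0.270/-0.393 → slack +1.640/-1.673; half-tol=0.332, Σhalf²=0.598517
  +F: nom +31.400 → Σnom=-98.350; wc +0.123/-0.190 → slack +1.763/-1.863; half-tol=0.157, Σhalf²=0.623009
  -G: nom -6.400 → Σnom=-104.750; wc +0.443/-0.450 → slack +2.206/-2.313; half-tol=0.447, Σhalf²=0.822372
  -H: nom -46.000 → Σnom=-150.750; wc +0.050/-0.050 → slack +2.256/-2.363; half-tol=0.050, Σhalf²=0.824872
Nominal = -150.750. Worst-case = [-150.750 - 2.363, -150.750 + 2.256] = [-153.113, -148.494]. RSS = √0.824872 = 0.908.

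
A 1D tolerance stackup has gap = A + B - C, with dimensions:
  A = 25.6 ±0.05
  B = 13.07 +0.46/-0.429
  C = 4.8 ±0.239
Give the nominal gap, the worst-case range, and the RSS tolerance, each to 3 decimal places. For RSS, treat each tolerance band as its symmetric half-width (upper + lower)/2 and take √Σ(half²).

nominal=33.870 wc=[33.152,34.619] rss=0.507

Stack each dimension's contribution:
  +A: nom +25.600 → Σnom=25.600; wc +0.050/-0.050 → slack +0.050/-0.050; half-tol=0.050, Σhalf²=0.002500
  +B: nom +13.070 → Σnom=38.670; wc +0.460/-0.429 → slack +0.510/-0.479; half-tol=0.445, Σhalf²=0.200080
  -C: nom -4.800 → Σnom=33.870; wc +0.239/-0.239 → slack +0.749/-0.718; half-tol=0.239, Σhalf²=0.257201
Nominal = 33.870. Worst-case = [33.870 - 0.718, 33.870 + 0.749] = [33.152, 34.619]. RSS = √0.257201 = 0.507.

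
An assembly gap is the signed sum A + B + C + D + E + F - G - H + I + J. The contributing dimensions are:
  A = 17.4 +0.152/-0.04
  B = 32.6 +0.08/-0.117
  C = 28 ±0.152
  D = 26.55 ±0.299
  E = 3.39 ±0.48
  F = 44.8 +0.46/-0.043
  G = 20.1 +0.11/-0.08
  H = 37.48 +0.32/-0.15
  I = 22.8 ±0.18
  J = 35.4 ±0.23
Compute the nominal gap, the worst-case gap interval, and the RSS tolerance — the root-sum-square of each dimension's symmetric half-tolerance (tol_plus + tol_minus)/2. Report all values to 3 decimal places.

Stack each dimension's contribution:
  +A: nom +17.400 → Σnom=17.400; wc +0.152/-0.040 → slack +0.152/-0.040; half-tol=0.096, Σhalf²=0.009216
  +B: nom +32.600 → Σnom=50.000; wc +0.080/-0.117 → slack +0.232/-0.157; half-tol=0.099, Σhalf²=0.018918
  +C: nom +28.000 → Σnom=78.000; wc +0.152/-0.152 → slack +0.384/-0.309; half-tol=0.152, Σhalf²=0.042022
  +D: nom +26.550 → Σnom=104.550; wc +0.299/-0.299 → slack +0.683/-0.608; half-tol=0.299, Σhalf²=0.131423
  +E: nom +3.390 → Σnom=107.940; wc +0.480/-0.480 → slack +1.163/-1.088; half-tol=0.480, Σhalf²=0.361823
  +F: nom +44.800 → Σnom=152.740; wc +0.460/-0.043 → slack +1.623/-1.131; half-tol=0.252, Σhalf²=0.425075
  -G: nom -20.100 → Σnom=132.640; wc +0.080/-0.110 → slack +1.703/-1.241; half-tol=0.095, Σhalf²=0.434101
  -H: nom -37.480 → Σnom=95.160; wc +0.150/-0.320 → slack +1.853/-1.561; half-tol=0.235, Σhalf²=0.489325
  +I: nom +22.800 → Σnom=117.960; wc +0.180/-0.180 → slack +2.033/-1.741; half-tol=0.180, Σhalf²=0.521725
  +J: nom +35.400 → Σnom=153.360; wc +0.230/-0.230 → slack +2.263/-1.971; half-tol=0.230, Σhalf²=0.574626
Nominal = 153.360. Worst-case = [153.360 - 1.971, 153.360 + 2.263] = [151.389, 155.623]. RSS = √0.574626 = 0.758.

nominal=153.360 wc=[151.389,155.623] rss=0.758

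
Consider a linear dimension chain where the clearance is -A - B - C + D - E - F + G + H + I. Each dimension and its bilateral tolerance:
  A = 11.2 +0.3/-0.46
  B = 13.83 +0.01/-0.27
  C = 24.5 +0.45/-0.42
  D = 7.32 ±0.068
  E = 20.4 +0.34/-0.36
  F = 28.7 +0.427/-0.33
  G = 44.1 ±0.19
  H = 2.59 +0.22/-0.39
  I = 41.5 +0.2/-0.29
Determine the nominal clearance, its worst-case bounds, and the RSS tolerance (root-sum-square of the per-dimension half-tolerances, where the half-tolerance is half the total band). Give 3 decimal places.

nominal=-3.120 wc=[-5.585,-0.602] rss=0.902

Stack each dimension's contribution:
  -A: nom -11.200 → Σnom=-11.200; wc +0.460/-0.300 → slack +0.460/-0.300; half-tol=0.380, Σhalf²=0.144400
  -B: nom -13.830 → Σnom=-25.030; wc +0.270/-0.010 → slack +0.730/-0.310; half-tol=0.140, Σhalf²=0.164000
  -C: nom -24.500 → Σnom=-49.530; wc +0.420/-0.450 → slack +1.150/-0.760; half-tol=0.435, Σhalf²=0.353225
  +D: nom +7.320 → Σnom=-42.210; wc +0.068/-0.068 → slack +1.218/-0.828; half-tol=0.068, Σhalf²=0.357849
  -E: nom -20.400 → Σnom=-62.610; wc +0.360/-0.340 → slack +1.578/-1.168; half-tol=0.350, Σhalf²=0.480349
  -F: nom -28.700 → Σnom=-91.310; wc +0.330/-0.427 → slack +1.908/-1.595; half-tol=0.379, Σhalf²=0.623611
  +G: nom +44.100 → Σnom=-47.210; wc +0.190/-0.190 → slack +2.098/-1.785; half-tol=0.190, Σhalf²=0.659711
  +H: nom +2.590 → Σnom=-44.620; wc +0.220/-0.390 → slack +2.318/-2.175; half-tol=0.305, Σhalf²=0.752736
  +I: nom +41.500 → Σnom=-3.120; wc +0.200/-0.290 → slack +2.518/-2.465; half-tol=0.245, Σhalf²=0.812761
Nominal = -3.120. Worst-case = [-3.120 - 2.465, -3.120 + 2.518] = [-5.585, -0.602]. RSS = √0.812761 = 0.902.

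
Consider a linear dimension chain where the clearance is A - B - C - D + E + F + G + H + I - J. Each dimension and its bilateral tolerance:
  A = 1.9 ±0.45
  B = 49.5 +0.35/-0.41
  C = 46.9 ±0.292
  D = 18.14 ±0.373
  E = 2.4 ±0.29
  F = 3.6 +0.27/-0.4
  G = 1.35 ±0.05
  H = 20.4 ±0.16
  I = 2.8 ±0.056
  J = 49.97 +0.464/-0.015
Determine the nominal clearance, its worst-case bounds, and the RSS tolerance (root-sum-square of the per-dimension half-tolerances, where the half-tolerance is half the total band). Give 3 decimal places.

Stack each dimension's contribution:
  +A: nom +1.900 → Σnom=1.900; wc +0.450/-0.450 → slack +0.450/-0.450; half-tol=0.450, Σhalf²=0.202500
  -B: nom -49.500 → Σnom=-47.600; wc +0.410/-0.350 → slack +0.860/-0.800; half-tol=0.380, Σhalf²=0.346900
  -C: nom -46.900 → Σnom=-94.500; wc +0.292/-0.292 → slack +1.152/-1.092; half-tol=0.292, Σhalf²=0.432164
  -D: nom -18.140 → Σnom=-112.640; wc +0.373/-0.373 → slack +1.525/-1.465; half-tol=0.373, Σhalf²=0.571293
  +E: nom +2.400 → Σnom=-110.240; wc +0.290/-0.290 → slack +1.815/-1.755; half-tol=0.290, Σhalf²=0.655393
  +F: nom +3.600 → Σnom=-106.640; wc +0.270/-0.400 → slack +2.085/-2.155; half-tol=0.335, Σhalf²=0.767618
  +G: nom +1.350 → Σnom=-105.290; wc +0.050/-0.050 → slack +2.135/-2.205; half-tol=0.050, Σhalf²=0.770118
  +H: nom +20.400 → Σnom=-84.890; wc +0.160/-0.160 → slack +2.295/-2.365; half-tol=0.160, Σhalf²=0.795718
  +I: nom +2.800 → Σnom=-82.090; wc +0.056/-0.056 → slack +2.351/-2.421; half-tol=0.056, Σhalf²=0.798854
  -J: nom -49.970 → Σnom=-132.060; wc +0.015/-0.464 → slack +2.366/-2.885; half-tol=0.240, Σhalf²=0.856214
Nominal = -132.060. Worst-case = [-132.060 - 2.885, -132.060 + 2.366] = [-134.945, -129.694]. RSS = √0.856214 = 0.925.

nominal=-132.060 wc=[-134.945,-129.694] rss=0.925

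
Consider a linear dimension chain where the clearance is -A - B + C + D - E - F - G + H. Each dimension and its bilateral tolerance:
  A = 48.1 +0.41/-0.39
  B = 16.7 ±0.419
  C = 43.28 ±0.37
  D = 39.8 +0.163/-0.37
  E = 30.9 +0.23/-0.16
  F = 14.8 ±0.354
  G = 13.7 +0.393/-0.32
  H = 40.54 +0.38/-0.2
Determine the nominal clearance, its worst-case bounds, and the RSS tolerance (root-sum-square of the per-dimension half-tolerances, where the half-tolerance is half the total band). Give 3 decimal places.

Stack each dimension's contribution:
  -A: nom -48.100 → Σnom=-48.100; wc +0.390/-0.410 → slack +0.390/-0.410; half-tol=0.400, Σhalf²=0.160000
  -B: nom -16.700 → Σnom=-64.800; wc +0.419/-0.419 → slack +0.809/-0.829; half-tol=0.419, Σhalf²=0.335561
  +C: nom +43.280 → Σnom=-21.520; wc +0.370/-0.370 → slack +1.179/-1.199; half-tol=0.370, Σhalf²=0.472461
  +D: nom +39.800 → Σnom=18.280; wc +0.163/-0.370 → slack +1.342/-1.569; half-tol=0.267, Σhalf²=0.543483
  -E: nom -30.900 → Σnom=-12.620; wc +0.160/-0.230 → slack +1.502/-1.799; half-tol=0.195, Σhalf²=0.581508
  -F: nom -14.800 → Σnom=-27.420; wc +0.354/-0.354 → slack +1.856/-2.153; half-tol=0.354, Σhalf²=0.706824
  -G: nom -13.700 → Σnom=-41.120; wc +0.320/-0.393 → slack +2.176/-2.546; half-tol=0.357, Σhalf²=0.833916
  +H: nom +40.540 → Σnom=-0.580; wc +0.380/-0.200 → slack +2.556/-2.746; half-tol=0.290, Σhalf²=0.918017
Nominal = -0.580. Worst-case = [-0.580 - 2.746, -0.580 + 2.556] = [-3.326, 1.976]. RSS = √0.918017 = 0.958.

nominal=-0.580 wc=[-3.326,1.976] rss=0.958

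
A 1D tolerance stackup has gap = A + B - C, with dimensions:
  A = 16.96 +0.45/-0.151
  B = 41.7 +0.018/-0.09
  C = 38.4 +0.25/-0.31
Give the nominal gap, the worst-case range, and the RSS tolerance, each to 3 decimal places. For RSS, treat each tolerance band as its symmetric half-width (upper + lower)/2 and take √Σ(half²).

nominal=20.260 wc=[19.769,21.038] rss=0.414

Stack each dimension's contribution:
  +A: nom +16.960 → Σnom=16.960; wc +0.450/-0.151 → slack +0.450/-0.151; half-tol=0.300, Σhalf²=0.090300
  +B: nom +41.700 → Σnom=58.660; wc +0.018/-0.090 → slack +0.468/-0.241; half-tol=0.054, Σhalf²=0.093216
  -C: nom -38.400 → Σnom=20.260; wc +0.310/-0.250 → slack +0.778/-0.491; half-tol=0.280, Σhalf²=0.171616
Nominal = 20.260. Worst-case = [20.260 - 0.491, 20.260 + 0.778] = [19.769, 21.038]. RSS = √0.171616 = 0.414.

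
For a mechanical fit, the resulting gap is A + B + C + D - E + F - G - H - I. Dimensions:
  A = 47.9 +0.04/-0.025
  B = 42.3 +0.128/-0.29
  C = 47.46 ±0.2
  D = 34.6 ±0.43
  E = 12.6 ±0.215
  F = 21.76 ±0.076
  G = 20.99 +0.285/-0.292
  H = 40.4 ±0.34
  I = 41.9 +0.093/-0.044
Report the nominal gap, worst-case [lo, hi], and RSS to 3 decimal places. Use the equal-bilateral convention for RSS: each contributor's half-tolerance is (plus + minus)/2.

Stack each dimension's contribution:
  +A: nom +47.900 → Σnom=47.900; wc +0.040/-0.025 → slack +0.040/-0.025; half-tol=0.033, Σhalf²=0.001056
  +B: nom +42.300 → Σnom=90.200; wc +0.128/-0.290 → slack +0.168/-0.315; half-tol=0.209, Σhalf²=0.044737
  +C: nom +47.460 → Σnom=137.660; wc +0.200/-0.200 → slack +0.368/-0.515; half-tol=0.200, Σhalf²=0.084737
  +D: nom +34.600 → Σnom=172.260; wc +0.430/-0.430 → slack +0.798/-0.945; half-tol=0.430, Σhalf²=0.269637
  -E: nom -12.600 → Σnom=159.660; wc +0.215/-0.215 → slack +1.013/-1.160; half-tol=0.215, Σhalf²=0.315862
  +F: nom +21.760 → Σnom=181.420; wc +0.076/-0.076 → slack +1.089/-1.236; half-tol=0.076, Σhalf²=0.321638
  -G: nom -20.990 → Σnom=160.430; wc +0.292/-0.285 → slack +1.381/-1.521; half-tol=0.288, Σhalf²=0.404871
  -H: nom -40.400 → Σnom=120.030; wc +0.340/-0.340 → slack +1.721/-1.861; half-tol=0.340, Σhalf²=0.520471
  -I: nom -41.900 → Σnom=78.130; wc +0.044/-0.093 → slack +1.765/-1.954; half-tol=0.069, Σhalf²=0.525163
Nominal = 78.130. Worst-case = [78.130 - 1.954, 78.130 + 1.765] = [76.176, 79.895]. RSS = √0.525163 = 0.725.

nominal=78.130 wc=[76.176,79.895] rss=0.725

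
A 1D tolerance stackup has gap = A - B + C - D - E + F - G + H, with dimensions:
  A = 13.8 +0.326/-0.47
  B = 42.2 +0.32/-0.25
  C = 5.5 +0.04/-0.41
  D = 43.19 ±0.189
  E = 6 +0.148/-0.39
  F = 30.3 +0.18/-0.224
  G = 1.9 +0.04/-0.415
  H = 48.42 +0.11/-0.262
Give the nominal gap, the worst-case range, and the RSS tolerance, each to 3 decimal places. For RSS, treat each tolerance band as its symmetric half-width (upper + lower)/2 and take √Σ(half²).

Stack each dimension's contribution:
  +A: nom +13.800 → Σnom=13.800; wc +0.326/-0.470 → slack +0.326/-0.470; half-tol=0.398, Σhalf²=0.158404
  -B: nom -42.200 → Σnom=-28.400; wc +0.250/-0.320 → slack +0.576/-0.790; half-tol=0.285, Σhalf²=0.239629
  +C: nom +5.500 → Σnom=-22.900; wc +0.040/-0.410 → slack +0.616/-1.200; half-tol=0.225, Σhalf²=0.290254
  -D: nom -43.190 → Σnom=-66.090; wc +0.189/-0.189 → slack +0.805/-1.389; half-tol=0.189, Σhalf²=0.325975
  -E: nom -6.000 → Σnom=-72.090; wc +0.390/-0.148 → slack +1.195/-1.537; half-tol=0.269, Σhalf²=0.398336
  +F: nom +30.300 → Σnom=-41.790; wc +0.180/-0.224 → slack +1.375/-1.761; half-tol=0.202, Σhalf²=0.439140
  -G: nom -1.900 → Σnom=-43.690; wc +0.415/-0.040 → slack +1.790/-1.801; half-tol=0.227, Σhalf²=0.490896
  +H: nom +48.420 → Σnom=4.730; wc +0.110/-0.262 → slack +1.900/-2.063; half-tol=0.186, Σhalf²=0.525492
Nominal = 4.730. Worst-case = [4.730 - 2.063, 4.730 + 1.900] = [2.667, 6.630]. RSS = √0.525492 = 0.725.

nominal=4.730 wc=[2.667,6.630] rss=0.725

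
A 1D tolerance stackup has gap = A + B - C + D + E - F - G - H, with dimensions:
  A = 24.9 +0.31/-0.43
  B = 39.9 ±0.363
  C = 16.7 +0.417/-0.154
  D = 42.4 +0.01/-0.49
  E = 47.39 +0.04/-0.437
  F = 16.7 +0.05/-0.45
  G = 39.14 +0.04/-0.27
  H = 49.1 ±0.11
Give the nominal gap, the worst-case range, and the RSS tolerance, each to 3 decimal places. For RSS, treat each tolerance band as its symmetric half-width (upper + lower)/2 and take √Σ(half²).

Stack each dimension's contribution:
  +A: nom +24.900 → Σnom=24.900; wc +0.310/-0.430 → slack +0.310/-0.430; half-tol=0.370, Σhalf²=0.136900
  +B: nom +39.900 → Σnom=64.800; wc +0.363/-0.363 → slack +0.673/-0.793; half-tol=0.363, Σhalf²=0.268669
  -C: nom -16.700 → Σnom=48.100; wc +0.154/-0.417 → slack +0.827/-1.210; half-tol=0.285, Σhalf²=0.350179
  +D: nom +42.400 → Σnom=90.500; wc +0.010/-0.490 → slack +0.837/-1.700; half-tol=0.250, Σhalf²=0.412679
  +E: nom +47.390 → Σnom=137.890; wc +0.040/-0.437 → slack +0.877/-2.137; half-tol=0.238, Σhalf²=0.469561
  -F: nom -16.700 → Σnom=121.190; wc +0.450/-0.050 → slack +1.327/-2.187; half-tol=0.250, Σhalf²=0.532061
  -G: nom -39.140 → Σnom=82.050; wc +0.270/-0.040 → slack +1.597/-2.227; half-tol=0.155, Σhalf²=0.556086
  -H: nom -49.100 → Σnom=32.950; wc +0.110/-0.110 → slack +1.707/-2.337; half-tol=0.110, Σhalf²=0.568186
Nominal = 32.950. Worst-case = [32.950 - 2.337, 32.950 + 1.707] = [30.613, 34.657]. RSS = √0.568186 = 0.754.

nominal=32.950 wc=[30.613,34.657] rss=0.754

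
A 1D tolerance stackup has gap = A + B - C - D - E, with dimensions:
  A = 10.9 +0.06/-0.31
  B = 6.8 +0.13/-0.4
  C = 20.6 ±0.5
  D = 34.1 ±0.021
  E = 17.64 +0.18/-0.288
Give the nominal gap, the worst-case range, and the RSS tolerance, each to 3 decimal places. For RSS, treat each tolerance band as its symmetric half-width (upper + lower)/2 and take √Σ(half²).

nominal=-54.640 wc=[-56.051,-53.641] rss=0.640

Stack each dimension's contribution:
  +A: nom +10.900 → Σnom=10.900; wc +0.060/-0.310 → slack +0.060/-0.310; half-tol=0.185, Σhalf²=0.034225
  +B: nom +6.800 → Σnom=17.700; wc +0.130/-0.400 → slack +0.190/-0.710; half-tol=0.265, Σhalf²=0.104450
  -C: nom -20.600 → Σnom=-2.900; wc +0.500/-0.500 → slack +0.690/-1.210; half-tol=0.500, Σhalf²=0.354450
  -D: nom -34.100 → Σnom=-37.000; wc +0.021/-0.021 → slack +0.711/-1.231; half-tol=0.021, Σhalf²=0.354891
  -E: nom -17.640 → Σnom=-54.640; wc +0.288/-0.180 → slack +0.999/-1.411; half-tol=0.234, Σhalf²=0.409647
Nominal = -54.640. Worst-case = [-54.640 - 1.411, -54.640 + 0.999] = [-56.051, -53.641]. RSS = √0.409647 = 0.640.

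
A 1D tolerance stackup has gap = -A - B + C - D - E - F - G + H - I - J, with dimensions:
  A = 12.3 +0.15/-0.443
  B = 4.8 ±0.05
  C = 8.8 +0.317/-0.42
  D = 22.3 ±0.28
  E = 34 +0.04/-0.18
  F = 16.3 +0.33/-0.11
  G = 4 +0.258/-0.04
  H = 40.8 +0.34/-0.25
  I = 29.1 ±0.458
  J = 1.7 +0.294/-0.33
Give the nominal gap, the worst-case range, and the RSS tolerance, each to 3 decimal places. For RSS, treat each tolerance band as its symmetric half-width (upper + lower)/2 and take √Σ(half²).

nominal=-74.900 wc=[-77.430,-72.352] rss=0.884

Stack each dimension's contribution:
  -A: nom -12.300 → Σnom=-12.300; wc +0.443/-0.150 → slack +0.443/-0.150; half-tol=0.296, Σhalf²=0.087912
  -B: nom -4.800 → Σnom=-17.100; wc +0.050/-0.050 → slack +0.493/-0.200; half-tol=0.050, Σhalf²=0.090412
  +C: nom +8.800 → Σnom=-8.300; wc +0.317/-0.420 → slack +0.810/-0.620; half-tol=0.368, Σhalf²=0.226205
  -D: nom -22.300 → Σnom=-30.600; wc +0.280/-0.280 → slack +1.090/-0.900; half-tol=0.280, Σhalf²=0.304605
  -E: nom -34.000 → Σnom=-64.600; wc +0.180/-0.040 → slack +1.270/-0.940; half-tol=0.110, Σhalf²=0.316704
  -F: nom -16.300 → Σnom=-80.900; wc +0.110/-0.330 → slack +1.380/-1.270; half-tol=0.220, Σhalf²=0.365104
  -G: nom -4.000 → Σnom=-84.900; wc +0.040/-0.258 → slack +1.420/-1.528; half-tol=0.149, Σhalf²=0.387305
  +H: nom +40.800 → Σnom=-44.100; wc +0.340/-0.250 → slack +1.760/-1.778; half-tol=0.295, Σhalf²=0.474330
  -I: nom -29.100 → Σnom=-73.200; wc +0.458/-0.458 → slack +2.218/-2.236; half-tol=0.458, Σhalf²=0.684095
  -J: nom -1.700 → Σnom=-74.900; wc +0.330/-0.294 → slack +2.548/-2.530; half-tol=0.312, Σhalf²=0.781439
Nominal = -74.900. Worst-case = [-74.900 - 2.530, -74.900 + 2.548] = [-77.430, -72.352]. RSS = √0.781439 = 0.884.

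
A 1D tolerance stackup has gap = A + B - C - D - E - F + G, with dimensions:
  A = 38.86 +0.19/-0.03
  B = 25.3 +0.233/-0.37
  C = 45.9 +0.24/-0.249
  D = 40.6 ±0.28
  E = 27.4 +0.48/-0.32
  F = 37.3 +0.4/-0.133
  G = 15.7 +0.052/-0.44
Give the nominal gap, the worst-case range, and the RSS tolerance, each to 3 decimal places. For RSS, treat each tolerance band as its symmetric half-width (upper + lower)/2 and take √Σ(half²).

nominal=-71.340 wc=[-73.580,-69.883] rss=0.730

Stack each dimension's contribution:
  +A: nom +38.860 → Σnom=38.860; wc +0.190/-0.030 → slack +0.190/-0.030; half-tol=0.110, Σhalf²=0.012100
  +B: nom +25.300 → Σnom=64.160; wc +0.233/-0.370 → slack +0.423/-0.400; half-tol=0.301, Σhalf²=0.103002
  -C: nom -45.900 → Σnom=18.260; wc +0.249/-0.240 → slack +0.672/-0.640; half-tol=0.244, Σhalf²=0.162782
  -D: nom -40.600 → Σnom=-22.340; wc +0.280/-0.280 → slack +0.952/-0.920; half-tol=0.280, Σhalf²=0.241183
  -E: nom -27.400 → Σnom=-49.740; wc +0.320/-0.480 → slack +1.272/-1.400; half-tol=0.400, Σhalf²=0.401183
  -F: nom -37.300 → Σnom=-87.040; wc +0.133/-0.400 → slack +1.405/-1.800; half-tol=0.267, Σhalf²=0.472205
  +G: nom +15.700 → Σnom=-71.340; wc +0.052/-0.440 → slack +1.457/-2.240; half-tol=0.246, Σhalf²=0.532721
Nominal = -71.340. Worst-case = [-71.340 - 2.240, -71.340 + 1.457] = [-73.580, -69.883]. RSS = √0.532721 = 0.730.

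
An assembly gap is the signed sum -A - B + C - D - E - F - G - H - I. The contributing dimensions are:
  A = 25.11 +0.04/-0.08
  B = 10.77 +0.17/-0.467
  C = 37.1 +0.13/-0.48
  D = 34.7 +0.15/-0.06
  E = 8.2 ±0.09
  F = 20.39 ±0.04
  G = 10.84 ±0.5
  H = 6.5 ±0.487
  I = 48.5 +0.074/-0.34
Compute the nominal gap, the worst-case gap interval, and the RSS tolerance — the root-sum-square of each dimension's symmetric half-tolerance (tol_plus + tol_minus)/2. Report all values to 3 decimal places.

Stack each dimension's contribution:
  -A: nom -25.110 → Σnom=-25.110; wc +0.080/-0.040 → slack +0.080/-0.040; half-tol=0.060, Σhalf²=0.003600
  -B: nom -10.770 → Σnom=-35.880; wc +0.467/-0.170 → slack +0.547/-0.210; half-tol=0.319, Σhalf²=0.105042
  +C: nom +37.100 → Σnom=1.220; wc +0.130/-0.480 → slack +0.677/-0.690; half-tol=0.305, Σhalf²=0.198067
  -D: nom -34.700 → Σnom=-33.480; wc +0.060/-0.150 → slack +0.737/-0.840; half-tol=0.105, Σhalf²=0.209092
  -E: nom -8.200 → Σnom=-41.680; wc +0.090/-0.090 → slack +0.827/-0.930; half-tol=0.090, Σhalf²=0.217192
  -F: nom -20.390 → Σnom=-62.070; wc +0.040/-0.040 → slack +0.867/-0.970; half-tol=0.040, Σhalf²=0.218792
  -G: nom -10.840 → Σnom=-72.910; wc +0.500/-0.500 → slack +1.367/-1.470; half-tol=0.500, Σhalf²=0.468792
  -H: nom -6.500 → Σnom=-79.410; wc +0.487/-0.487 → slack +1.854/-1.957; half-tol=0.487, Σhalf²=0.705961
  -I: nom -48.500 → Σnom=-127.910; wc +0.340/-0.074 → slack +2.194/-2.031; half-tol=0.207, Σhalf²=0.748810
Nominal = -127.910. Worst-case = [-127.910 - 2.031, -127.910 + 2.194] = [-129.941, -125.716]. RSS = √0.748810 = 0.865.

nominal=-127.910 wc=[-129.941,-125.716] rss=0.865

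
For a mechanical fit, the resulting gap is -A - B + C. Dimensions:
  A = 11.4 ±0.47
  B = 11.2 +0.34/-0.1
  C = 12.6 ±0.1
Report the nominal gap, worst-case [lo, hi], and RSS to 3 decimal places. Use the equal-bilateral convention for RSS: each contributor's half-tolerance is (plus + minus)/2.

nominal=-10.000 wc=[-10.910,-9.330] rss=0.528

Stack each dimension's contribution:
  -A: nom -11.400 → Σnom=-11.400; wc +0.470/-0.470 → slack +0.470/-0.470; half-tol=0.470, Σhalf²=0.220900
  -B: nom -11.200 → Σnom=-22.600; wc +0.100/-0.340 → slack +0.570/-0.810; half-tol=0.220, Σhalf²=0.269300
  +C: nom +12.600 → Σnom=-10.000; wc +0.100/-0.100 → slack +0.670/-0.910; half-tol=0.100, Σhalf²=0.279300
Nominal = -10.000. Worst-case = [-10.000 - 0.910, -10.000 + 0.670] = [-10.910, -9.330]. RSS = √0.279300 = 0.528.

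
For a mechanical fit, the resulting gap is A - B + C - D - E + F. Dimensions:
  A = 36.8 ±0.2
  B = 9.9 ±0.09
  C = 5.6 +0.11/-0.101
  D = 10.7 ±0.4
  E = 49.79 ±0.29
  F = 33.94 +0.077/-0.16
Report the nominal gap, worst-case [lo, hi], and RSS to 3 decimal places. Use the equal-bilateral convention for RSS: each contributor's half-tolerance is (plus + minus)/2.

nominal=5.950 wc=[4.709,7.117] rss=0.563

Stack each dimension's contribution:
  +A: nom +36.800 → Σnom=36.800; wc +0.200/-0.200 → slack +0.200/-0.200; half-tol=0.200, Σhalf²=0.040000
  -B: nom -9.900 → Σnom=26.900; wc +0.090/-0.090 → slack +0.290/-0.290; half-tol=0.090, Σhalf²=0.048100
  +C: nom +5.600 → Σnom=32.500; wc +0.110/-0.101 → slack +0.400/-0.391; half-tol=0.106, Σhalf²=0.059230
  -D: nom -10.700 → Σnom=21.800; wc +0.400/-0.400 → slack +0.800/-0.791; half-tol=0.400, Σhalf²=0.219230
  -E: nom -49.790 → Σnom=-27.990; wc +0.290/-0.290 → slack +1.090/-1.081; half-tol=0.290, Σhalf²=0.303330
  +F: nom +33.940 → Σnom=5.950; wc +0.077/-0.160 → slack +1.167/-1.241; half-tol=0.118, Σhalf²=0.317373
Nominal = 5.950. Worst-case = [5.950 - 1.241, 5.950 + 1.167] = [4.709, 7.117]. RSS = √0.317373 = 0.563.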